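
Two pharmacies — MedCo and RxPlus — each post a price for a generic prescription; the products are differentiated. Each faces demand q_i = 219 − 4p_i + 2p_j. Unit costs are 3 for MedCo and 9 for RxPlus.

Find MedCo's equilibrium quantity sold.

145.2

MedCo's profit: π = (p_{MedCo} − 3)(219 − 4p_{MedCo} + 2p_{RxPlus}).
∂π/∂p_{MedCo} = 231 − 8p_{MedCo} + 2p_{RxPlus} = 0 ⇒ p_{MedCo} = 28.875 + 0.25p_{RxPlus}.
Similarly p_{RxPlus} = 31.875 + 0.25p_{MedCo}.
Solving the two reaction functions simultaneously: (1 − (0.25)(0.25))p_{MedCo} = 28.875 + 0.25·31.875, so 0.9375p_{MedCo} = 1179/32 and p_{MedCo} = 39.3.
Then p_{RxPlus} = 31.875 + 0.25·39.3 = 41.7.
q_{MedCo} = 219 − 4·39.3 + 2·41.7 = 145.2.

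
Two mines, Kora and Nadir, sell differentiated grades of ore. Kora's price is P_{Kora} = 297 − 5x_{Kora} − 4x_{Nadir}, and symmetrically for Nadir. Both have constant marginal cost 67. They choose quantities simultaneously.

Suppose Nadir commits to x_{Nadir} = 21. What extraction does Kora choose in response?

14.6

Mine Kora's profit: π = x_{Kora}(297 − 5x_{Kora} − 4x_{Nadir}) − 67x_{Kora}.
∂π/∂x_{Kora} = 230 − 10x_{Kora} − 4x_{Nadir} = 0 ⇒ x_{Kora} = 23 − 0.4x_{Nadir}.
At x_{Nadir} = 21: x_{Kora} = 23 − 0.4·21 = 14.6.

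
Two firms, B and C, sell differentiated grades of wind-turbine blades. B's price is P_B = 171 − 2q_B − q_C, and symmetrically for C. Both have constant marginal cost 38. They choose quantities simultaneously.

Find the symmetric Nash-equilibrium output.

Firm B's profit: π = q_B(171 − 2q_B − q_C) − 38q_B.
∂π/∂q_B = 133 − 4q_B − q_C = 0 ⇒ q_B = 33.25 − 0.25q_C.
By symmetry q_C = q_B; substituting into the reaction function, 1.25q_B = 33.25 and q_B = 26.6.

26.6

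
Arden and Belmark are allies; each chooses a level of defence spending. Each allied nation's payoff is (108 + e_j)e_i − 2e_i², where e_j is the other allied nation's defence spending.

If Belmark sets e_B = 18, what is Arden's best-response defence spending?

Arden's payoff is (108 + e_B)e_A − 2e_A².
∂π/∂e_A = 108 + e_B − 4e_A = 0, so e_A = 27 + 0.25e_B.
At e_B = 18: e_A = 27 + 0.25·18 = 31.5.

31.5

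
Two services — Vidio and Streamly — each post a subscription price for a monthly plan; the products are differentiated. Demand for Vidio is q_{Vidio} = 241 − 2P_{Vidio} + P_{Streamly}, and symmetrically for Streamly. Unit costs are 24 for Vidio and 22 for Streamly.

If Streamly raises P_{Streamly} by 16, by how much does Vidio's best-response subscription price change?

4

Vidio's profit: π = (P_{Vidio} − 24)(241 − 2P_{Vidio} + P_{Streamly}).
∂π/∂P_{Vidio} = 289 − 4P_{Vidio} + P_{Streamly} = 0 ⇒ P_{Vidio} = 72.25 + 0.25P_{Streamly}.
The reaction-function slope is 0.25, so a 16-unit rise in P_{Streamly} moves P_{Vidio} by 0.25 × 16 = 4. Vidio's best response rises — the actions are strategic complements.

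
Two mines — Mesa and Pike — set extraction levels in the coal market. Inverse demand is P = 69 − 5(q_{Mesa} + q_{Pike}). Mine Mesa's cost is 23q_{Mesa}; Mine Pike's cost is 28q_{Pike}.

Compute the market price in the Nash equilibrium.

40

Mine Mesa's profit: π = q_{Mesa}(69 − 5(q_{Mesa} + q_{Pike})) − 23q_{Mesa}.
∂π/∂q_{Mesa} = 46 − 10q_{Mesa} − 5q_{Pike} = 0, so q_{Mesa} = 4.6 − 0.5q_{Pike}.
By the same steps for Pike: q_{Pike} = 4.1 − 0.5q_{Mesa}.
Plugging q_{Pike} into Mesa's best response: q_{Mesa} = 4.6 − 0.5(4.1 − 0.5q_{Mesa}) ⇒ 0.75q_{Mesa} = 2.55, so q_{Mesa} = 3.4.
Then q_{Pike} = 4.1 − 0.5·3.4 = 2.4.
Equilibrium price: P = 69 − 5·5.8 = 40.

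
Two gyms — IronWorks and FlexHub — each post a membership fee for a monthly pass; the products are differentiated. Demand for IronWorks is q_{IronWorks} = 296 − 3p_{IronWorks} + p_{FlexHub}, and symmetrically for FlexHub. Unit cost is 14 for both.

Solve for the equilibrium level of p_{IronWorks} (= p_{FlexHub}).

67.6

IronWorks's profit: π = (p_{IronWorks} − 14)(296 − 3p_{IronWorks} + p_{FlexHub}).
∂π/∂p_{IronWorks} = 338 − 6p_{IronWorks} + p_{FlexHub} = 0 ⇒ p_{IronWorks} = 169/3 + (1/6)p_{FlexHub}.
The game is symmetric, so in equilibrium p_{FlexHub} = p_{IronWorks}: the reaction function gives (5/6)p_{IronWorks} = 169/3, hence p_{IronWorks} = 67.6.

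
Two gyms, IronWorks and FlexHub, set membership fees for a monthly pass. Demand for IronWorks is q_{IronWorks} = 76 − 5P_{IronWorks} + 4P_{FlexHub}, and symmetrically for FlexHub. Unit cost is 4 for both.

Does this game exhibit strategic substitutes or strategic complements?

strategic complements

IronWorks's profit: π = (P_{IronWorks} − 4)(76 − 5P_{IronWorks} + 4P_{FlexHub}).
∂π/∂P_{IronWorks} = 96 − 10P_{IronWorks} + 4P_{FlexHub} = 0 ⇒ P_{IronWorks} = 9.6 + 0.4P_{FlexHub}.
The best-response slope dP_{IronWorks}/dP_{FlexHub} = 0.4 > 0: the reaction function is upward-sloping, so the choices are strategic complements.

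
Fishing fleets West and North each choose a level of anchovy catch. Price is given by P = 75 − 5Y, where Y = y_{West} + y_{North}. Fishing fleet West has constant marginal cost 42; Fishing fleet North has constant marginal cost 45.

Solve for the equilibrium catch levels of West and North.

Fishing fleet West's profit: π = y_{West}(75 − 5(y_{West} + y_{North})) − 42y_{West}.
∂π/∂y_{West} = 33 − 10y_{West} − 5y_{North} = 0, so y_{West} = 3.3 − 0.5y_{North}.
By the same steps for North: y_{North} = 3 − 0.5y_{West}.
Substituting the second reaction function into the first: y_{West} = 3.3 − 0.5(3 − 0.5y_{West}), which gives 0.75y_{West} = 1.8 ⇒ y_{West} = 2.4.
Then y_{North} = 3 − 0.5·2.4 = 1.8.

2.4, 1.8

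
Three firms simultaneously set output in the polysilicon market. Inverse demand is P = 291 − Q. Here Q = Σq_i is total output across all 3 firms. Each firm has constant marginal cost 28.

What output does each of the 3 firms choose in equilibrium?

A representative firm's profit is π_i = q_i(291 − Q) − 28q_i, with Q = q_i + Σ_{j≠i} q_j.
First-order condition: 263 − 2q_i − Σ_{j≠i} q_j = 0.
In a symmetric equilibrium every firm chooses the same q, so Σ_{j≠i} q_j = 2q. The condition becomes 263 − 4q = 0, giving q = 263/4 = 65.75.

65.75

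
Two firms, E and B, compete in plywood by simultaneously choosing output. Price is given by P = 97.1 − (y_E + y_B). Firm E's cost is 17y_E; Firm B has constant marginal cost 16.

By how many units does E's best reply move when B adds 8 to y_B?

Firm E's profit: π = y_E(97.1 − (y_E + y_B)) − 17y_E.
∂π/∂y_E = 80.1 − 2y_E − y_B = 0, so y_E = 40.05 − 0.5y_B.
The reaction-function slope is −0.5, so an 8-unit rise in y_B moves y_E by −0.5 × 8 = −4. E's best response falls — the actions are strategic substitutes.

-4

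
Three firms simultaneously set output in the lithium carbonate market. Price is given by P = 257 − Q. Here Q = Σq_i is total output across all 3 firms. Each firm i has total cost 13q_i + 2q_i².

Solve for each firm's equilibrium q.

A representative firm's profit is π_i = q_i(257 − Q) − 13q_i − 2q_i², with Q = q_i + Σ_{j≠i} q_j.
First-order condition: 244 − 6q_i − Σ_{j≠i} q_j = 0.
With identical firms, set every q_j = q: then 244 − 6q − 2q = 0, i.e. q = 244/8 = 30.5.

30.5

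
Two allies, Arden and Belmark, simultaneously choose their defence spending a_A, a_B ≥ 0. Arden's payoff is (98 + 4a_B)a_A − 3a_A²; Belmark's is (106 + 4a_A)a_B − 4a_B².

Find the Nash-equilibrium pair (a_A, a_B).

Expanding Arden's payoff: 98a_A + 4a_Ba_A − 3a_A².
∂π/∂a_A = 98 + 4a_B − 6a_A = 0, so a_A = 49/3 + (2/3)a_B.
Likewise for Belmark: a_B = 13.25 + 0.5a_A.
Plugging a_B into Arden's best response: a_A = 49/3 + (2/3)(13.25 + 0.5a_A) ⇒ (2/3)a_A = 151/6, so a_A = 37.75.
Then a_B = 13.25 + 0.5·37.75 = 32.125.

37.75, 32.125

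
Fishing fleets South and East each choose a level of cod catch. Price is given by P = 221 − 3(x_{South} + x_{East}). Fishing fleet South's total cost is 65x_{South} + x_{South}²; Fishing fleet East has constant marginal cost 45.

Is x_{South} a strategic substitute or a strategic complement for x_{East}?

Fishing fleet South's profit: π = x_{South}(221 − 3(x_{South} + x_{East})) − 65x_{South} − x_{South}².
∂π/∂x_{South} = 156 − 8x_{South} − 3x_{East} = 0, so x_{South} = 19.5 − 0.375x_{East}.
The best-response slope dx_{South}/dx_{East} = −0.375 < 0: the reaction function is downward-sloping, so the choices are strategic substitutes.

strategic substitutes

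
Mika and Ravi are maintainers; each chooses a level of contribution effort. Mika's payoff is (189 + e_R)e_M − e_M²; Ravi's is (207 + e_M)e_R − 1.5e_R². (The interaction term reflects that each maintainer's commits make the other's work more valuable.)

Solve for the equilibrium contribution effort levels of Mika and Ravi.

Expanding Mika's payoff: 189e_M + e_Re_M − e_M².
∂π/∂e_M = 189 + e_R − 2e_M = 0, so e_M = 94.5 + 0.5e_R.
Likewise for Ravi: e_R = 69 + (1/3)e_M.
Substituting the second reaction function into the first: e_M = 94.5 + 0.5(69 + (1/3)e_M), which gives (5/6)e_M = 129 ⇒ e_M = 154.8.
Then e_R = 69 + (1/3)·154.8 = 120.6.

154.8, 120.6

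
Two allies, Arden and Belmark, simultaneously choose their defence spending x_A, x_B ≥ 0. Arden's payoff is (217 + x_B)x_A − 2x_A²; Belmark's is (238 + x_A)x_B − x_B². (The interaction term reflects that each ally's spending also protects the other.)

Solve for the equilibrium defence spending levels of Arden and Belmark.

Expanding Arden's payoff: 217x_A + x_Bx_A − 2x_A².
∂π/∂x_A = 217 + x_B − 4x_A = 0, so x_A = 54.25 + 0.25x_B.
Likewise for Belmark: x_B = 119 + 0.5x_A.
Substituting the second reaction function into the first: x_A = 54.25 + 0.25(119 + 0.5x_A), which gives 0.875x_A = 84 ⇒ x_A = 96.
Then x_B = 119 + 0.5·96 = 167.

96, 167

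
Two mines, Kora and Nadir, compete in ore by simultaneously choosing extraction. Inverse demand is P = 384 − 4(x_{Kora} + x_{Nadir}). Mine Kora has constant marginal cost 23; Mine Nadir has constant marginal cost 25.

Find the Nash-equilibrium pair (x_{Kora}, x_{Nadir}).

30.25, 29.75

Mine Kora's profit: π = x_{Kora}(384 − 4(x_{Kora} + x_{Nadir})) − 23x_{Kora}.
∂π/∂x_{Kora} = 361 − 8x_{Kora} − 4x_{Nadir} = 0, so x_{Kora} = 45.125 − 0.5x_{Nadir}.
By the same steps for Nadir: x_{Nadir} = 44.875 − 0.5x_{Kora}.
Solving the two reaction functions simultaneously: (1 − (−0.5)(−0.5))x_{Kora} = 45.125 − 0.5·44.875, so 0.75x_{Kora} = 22.6875 and x_{Kora} = 30.25.
Then x_{Nadir} = 44.875 − 0.5·30.25 = 29.75.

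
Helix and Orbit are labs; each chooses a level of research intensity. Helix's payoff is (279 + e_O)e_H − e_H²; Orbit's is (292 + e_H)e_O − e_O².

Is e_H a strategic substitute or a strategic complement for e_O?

Expanding Helix's payoff: 279e_H + e_Oe_H − e_H².
∂π/∂e_H = 279 + e_O − 2e_H = 0, so e_H = 139.5 + 0.5e_O.
The best-response slope de_H/de_O = 0.5 > 0: the reaction function is upward-sloping, so the choices are strategic complements.

strategic complements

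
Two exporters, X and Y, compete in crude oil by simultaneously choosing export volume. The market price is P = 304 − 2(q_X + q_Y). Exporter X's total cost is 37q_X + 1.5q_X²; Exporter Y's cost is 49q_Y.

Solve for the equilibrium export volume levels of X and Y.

23.25, 52.125

Exporter X's profit: π = q_X(304 − 2(q_X + q_Y)) − 37q_X − 1.5q_X².
∂π/∂q_X = 267 − 7q_X − 2q_Y = 0, so q_X = 267/7 − (2/7)q_Y.
For Y: ∂π/∂q_Y = 255 − 4q_Y − 2q_X = 0 ⇒ q_Y = 63.75 − 0.5q_X.
Solving the two reaction functions simultaneously: (1 − (−2/7)(−0.5))q_X = 267/7 − (2/7)·63.75, so (6/7)q_X = 279/14 and q_X = 23.25.
Then q_Y = 63.75 − 0.5·23.25 = 52.125.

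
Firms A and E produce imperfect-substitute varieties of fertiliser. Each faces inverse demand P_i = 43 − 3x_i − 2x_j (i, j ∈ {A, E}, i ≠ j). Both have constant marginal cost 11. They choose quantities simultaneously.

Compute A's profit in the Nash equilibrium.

48

Firm A's profit: π = x_A(43 − 3x_A − 2x_E) − 11x_A.
∂π/∂x_A = 32 − 6x_A − 2x_E = 0 ⇒ x_A = 16/3 − (1/3)x_E.
Setting x_A = x_E in the reaction function: x_A = 16/3 − (1/3)x_A, so x_A = (16/3) / (4/3) = 4.
P_A = 43 − 3·4 − 2·4 = 23.
Profit = (23 − 11)·4 = 48.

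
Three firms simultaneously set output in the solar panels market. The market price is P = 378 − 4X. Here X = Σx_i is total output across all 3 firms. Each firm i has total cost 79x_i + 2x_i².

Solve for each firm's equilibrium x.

A representative firm's profit is π_i = x_i(378 − 4X) − 79x_i − 2x_i², with X = x_i + Σ_{j≠i} x_j.
First-order condition: 299 − 12x_i − 4Σ_{j≠i} x_j = 0.
Imposing symmetry (x_j = x for all j) turns Σ_{j≠i} x_j into 2x, so 299 = 20x and x = 14.95.

14.95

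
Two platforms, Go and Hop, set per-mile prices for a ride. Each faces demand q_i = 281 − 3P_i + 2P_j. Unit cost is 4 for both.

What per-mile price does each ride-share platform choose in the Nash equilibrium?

Go's profit: π = (P_{Go} − 4)(281 − 3P_{Go} + 2P_{Hop}).
∂π/∂P_{Go} = 293 − 6P_{Go} + 2P_{Hop} = 0 ⇒ P_{Go} = 293/6 + (1/3)P_{Hop}.
Setting P_{Go} = P_{Hop} in the reaction function: P_{Go} = 293/6 + (1/3)P_{Go}, so P_{Go} = (293/6) / (2/3) = 73.25.

73.25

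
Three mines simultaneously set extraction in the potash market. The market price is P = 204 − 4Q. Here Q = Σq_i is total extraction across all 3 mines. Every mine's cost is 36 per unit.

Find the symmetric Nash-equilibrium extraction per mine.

A representative mine's profit is π_i = q_i(204 − 4Q) − 36q_i, with Q = q_i + Σ_{j≠i} q_j.
First-order condition: 168 − 8q_i − 4Σ_{j≠i} q_j = 0.
With identical mines, set every q_j = q: then 168 − 8q − 8q = 0, i.e. q = 168/16 = 10.5.

10.5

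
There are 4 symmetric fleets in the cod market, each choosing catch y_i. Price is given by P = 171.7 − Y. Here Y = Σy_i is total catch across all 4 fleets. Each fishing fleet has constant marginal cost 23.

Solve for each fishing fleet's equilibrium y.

29.74

A representative fishing fleet's profit is π_i = y_i(171.7 − Y) − 23y_i, with Y = y_i + Σ_{j≠i} y_j.
First-order condition: 148.7 − 2y_i − Σ_{j≠i} y_j = 0.
In a symmetric equilibrium every fishing fleet chooses the same y, so Σ_{j≠i} y_j = 3y. The condition becomes 148.7 − 5y = 0, giving y = 148.7/5 = 29.74.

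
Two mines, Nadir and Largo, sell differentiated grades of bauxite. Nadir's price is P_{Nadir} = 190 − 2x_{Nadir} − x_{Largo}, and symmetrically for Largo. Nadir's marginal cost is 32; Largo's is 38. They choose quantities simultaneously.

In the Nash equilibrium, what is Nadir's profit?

2048

Mine Nadir's profit: π = x_{Nadir}(190 − 2x_{Nadir} − x_{Largo}) − 32x_{Nadir}.
∂π/∂x_{Nadir} = 158 − 4x_{Nadir} − x_{Largo} = 0 ⇒ x_{Nadir} = 39.5 − 0.25x_{Largo}.
Similarly x_{Largo} = 38 − 0.25x_{Nadir}.
Substituting the second reaction function into the first: x_{Nadir} = 39.5 − 0.25(38 − 0.25x_{Nadir}), which gives 0.9375x_{Nadir} = 30 ⇒ x_{Nadir} = 32.
Then x_{Largo} = 38 − 0.25·32 = 30.
P_{Nadir} = 190 − 2·32 − 30 = 96.
Profit = (96 − 32)·32 = 2048.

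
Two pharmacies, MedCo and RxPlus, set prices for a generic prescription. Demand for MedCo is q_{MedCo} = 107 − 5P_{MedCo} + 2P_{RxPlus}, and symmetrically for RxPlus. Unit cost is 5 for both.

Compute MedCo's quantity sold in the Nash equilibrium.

57.5

MedCo's profit: π = (P_{MedCo} − 5)(107 − 5P_{MedCo} + 2P_{RxPlus}).
∂π/∂P_{MedCo} = 132 − 10P_{MedCo} + 2P_{RxPlus} = 0 ⇒ P_{MedCo} = 13.2 + 0.2P_{RxPlus}.
The game is symmetric, so in equilibrium P_{RxPlus} = P_{MedCo}: the reaction function gives 0.8P_{MedCo} = 13.2, hence P_{MedCo} = 16.5.
q_{MedCo} = 107 − 5·16.5 + 2·16.5 = 57.5.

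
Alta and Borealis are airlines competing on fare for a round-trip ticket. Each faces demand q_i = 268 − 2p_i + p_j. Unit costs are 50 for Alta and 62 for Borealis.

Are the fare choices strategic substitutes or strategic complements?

Alta's profit: π = (p_{Alta} − 50)(268 − 2p_{Alta} + p_{Borealis}).
∂π/∂p_{Alta} = 368 − 4p_{Alta} + p_{Borealis} = 0 ⇒ p_{Alta} = 92 + 0.25p_{Borealis}.
The best-response slope dp_{Alta}/dp_{Borealis} = 0.25 > 0: the reaction function is upward-sloping, so the choices are strategic complements.

strategic complements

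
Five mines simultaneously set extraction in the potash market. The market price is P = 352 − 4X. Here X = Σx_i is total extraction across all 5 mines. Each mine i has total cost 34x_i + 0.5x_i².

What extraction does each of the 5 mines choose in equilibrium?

12.72

A representative mine's profit is π_i = x_i(352 − 4X) − 34x_i − 0.5x_i², with X = x_i + Σ_{j≠i} x_j.
First-order condition: 318 − 9x_i − 4Σ_{j≠i} x_j = 0.
In a symmetric equilibrium every mine chooses the same x, so Σ_{j≠i} x_j = 4x. The condition becomes 318 − 25x = 0, giving x = 318/25 = 12.72.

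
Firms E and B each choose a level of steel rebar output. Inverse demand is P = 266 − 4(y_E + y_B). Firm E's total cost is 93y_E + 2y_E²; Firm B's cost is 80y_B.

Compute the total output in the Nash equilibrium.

Firm E's profit: π = y_E(266 − 4(y_E + y_B)) − 93y_E − 2y_E².
∂π/∂y_E = 173 − 12y_E − 4y_B = 0, so y_E = 173/12 − (1/3)y_B.
For B: ∂π/∂y_B = 186 − 8y_B − 4y_E = 0 ⇒ y_B = 23.25 − 0.5y_E.
Solving the two reaction functions simultaneously: (1 − (−1/3)(−0.5))y_E = 173/12 − (1/3)·23.25, so (5/6)y_E = 20/3 and y_E = 8.
Then y_B = 23.25 − 0.5·8 = 19.25.
Total output: 8 + 19.25 = 27.25.

27.25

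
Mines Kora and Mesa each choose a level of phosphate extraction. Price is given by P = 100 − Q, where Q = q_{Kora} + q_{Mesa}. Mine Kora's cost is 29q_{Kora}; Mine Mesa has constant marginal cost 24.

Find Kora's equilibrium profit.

484

Mine Kora's profit: π = q_{Kora}(100 − (q_{Kora} + q_{Mesa})) − 29q_{Kora}.
∂π/∂q_{Kora} = 71 − 2q_{Kora} − q_{Mesa} = 0, so q_{Kora} = 35.5 − 0.5q_{Mesa}.
By the same steps for Mesa: q_{Mesa} = 38 − 0.5q_{Kora}.
Plugging q_{Mesa} into Kora's best response: q_{Kora} = 35.5 − 0.5(38 − 0.5q_{Kora}) ⇒ 0.75q_{Kora} = 16.5, so q_{Kora} = 22.
Then q_{Mesa} = 38 − 0.5·22 = 27.
Price P = 100 − 49 = 51.
Kora's profit: (51 − 29)·22 = 484.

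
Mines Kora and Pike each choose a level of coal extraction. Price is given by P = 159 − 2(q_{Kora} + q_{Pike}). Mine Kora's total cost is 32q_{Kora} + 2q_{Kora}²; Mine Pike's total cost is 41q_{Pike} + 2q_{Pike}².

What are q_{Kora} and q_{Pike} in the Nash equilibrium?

Mine Kora's profit: π = q_{Kora}(159 − 2(q_{Kora} + q_{Pike})) − 32q_{Kora} − 2q_{Kora}².
∂π/∂q_{Kora} = 127 − 8q_{Kora} − 2q_{Pike} = 0, so q_{Kora} = 15.875 − 0.25q_{Pike}.
By the same steps for Pike: q_{Pike} = 14.75 − 0.25q_{Kora}.
Solving the two reaction functions simultaneously: (1 − (−0.25)(−0.25))q_{Kora} = 15.875 − 0.25·14.75, so 0.9375q_{Kora} = 12.1875 and q_{Kora} = 13.
Then q_{Pike} = 14.75 − 0.25·13 = 11.5.

13, 11.5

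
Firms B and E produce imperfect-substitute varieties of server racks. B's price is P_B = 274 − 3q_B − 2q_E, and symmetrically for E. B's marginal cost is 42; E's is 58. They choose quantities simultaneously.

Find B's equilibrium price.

132

Firm B's profit: π = q_B(274 − 3q_B − 2q_E) − 42q_B.
∂π/∂q_B = 232 − 6q_B − 2q_E = 0 ⇒ q_B = 116/3 − (1/3)q_E.
Similarly q_E = 36 − (1/3)q_B.
Plugging q_E into B's best response: q_B = 116/3 − (1/3)(36 − (1/3)q_B) ⇒ (8/9)q_B = 80/3, so q_B = 30.
Then q_E = 36 − (1/3)·30 = 26.
P_B = 274 − 3·30 − 2·26 = 132.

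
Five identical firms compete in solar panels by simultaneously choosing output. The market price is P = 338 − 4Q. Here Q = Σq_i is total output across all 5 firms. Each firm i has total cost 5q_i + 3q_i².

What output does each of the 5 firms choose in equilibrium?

11.1

A representative firm's profit is π_i = q_i(338 − 4Q) − 5q_i − 3q_i², with Q = q_i + Σ_{j≠i} q_j.
First-order condition: 333 − 14q_i − 4Σ_{j≠i} q_j = 0.
In a symmetric equilibrium every firm chooses the same q, so Σ_{j≠i} q_j = 4q. The condition becomes 333 − 30q = 0, giving q = 333/30 = 11.1.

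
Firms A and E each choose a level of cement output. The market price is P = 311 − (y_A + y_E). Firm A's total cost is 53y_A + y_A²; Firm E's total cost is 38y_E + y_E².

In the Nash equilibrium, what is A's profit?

Firm A's profit: π = y_A(311 − (y_A + y_E)) − 53y_A − y_A².
∂π/∂y_A = 258 − 4y_A − y_E = 0, so y_A = 64.5 − 0.25y_E.
By the same steps for E: y_E = 68.25 − 0.25y_A.
Substituting the second reaction function into the first: y_A = 64.5 − 0.25(68.25 − 0.25y_A), which gives 0.9375y_A = 47.4375 ⇒ y_A = 50.6.
Then y_E = 68.25 − 0.25·50.6 = 55.6.
Price P = 311 − 106.2 = 204.8.
A's profit: (204.8 − 53)·50.6 − (50.6)² = 5120.72.

5120.72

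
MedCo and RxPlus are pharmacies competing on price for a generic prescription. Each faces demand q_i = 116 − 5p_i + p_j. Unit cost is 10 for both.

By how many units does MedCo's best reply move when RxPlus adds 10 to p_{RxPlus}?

MedCo's profit: π = (p_{MedCo} − 10)(116 − 5p_{MedCo} + p_{RxPlus}).
∂π/∂p_{MedCo} = 166 − 10p_{MedCo} + p_{RxPlus} = 0 ⇒ p_{MedCo} = 16.6 + 0.1p_{RxPlus}.
The reaction-function slope is 0.1, so a 10-unit rise in p_{RxPlus} moves p_{MedCo} by 0.1 × 10 = 1. MedCo's best response rises — the actions are strategic complements.

1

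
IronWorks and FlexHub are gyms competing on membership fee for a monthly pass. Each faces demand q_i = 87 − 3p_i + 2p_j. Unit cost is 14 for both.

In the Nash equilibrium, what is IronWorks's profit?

999.1875

IronWorks's profit: π = (p_{IronWorks} − 14)(87 − 3p_{IronWorks} + 2p_{FlexHub}).
∂π/∂p_{IronWorks} = 129 − 6p_{IronWorks} + 2p_{FlexHub} = 0 ⇒ p_{IronWorks} = 21.5 + (1/3)p_{FlexHub}.
The game is symmetric, so in equilibrium p_{FlexHub} = p_{IronWorks}: the reaction function gives (2/3)p_{IronWorks} = 21.5, hence p_{IronWorks} = 32.25.
q_{IronWorks} = 87 − 3·32.25 + 2·32.25 = 54.75.
Profit = (32.25 − 14)·54.75 = 999.1875.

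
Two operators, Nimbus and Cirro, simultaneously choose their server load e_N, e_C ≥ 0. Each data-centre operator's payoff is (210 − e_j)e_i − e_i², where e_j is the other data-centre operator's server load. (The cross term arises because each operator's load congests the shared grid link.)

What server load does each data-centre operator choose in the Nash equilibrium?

70

Nimbus's payoff is (210 − e_C)e_N − e_N².
∂π/∂e_N = 210 − e_C − 2e_N = 0, so e_N = 105 − 0.5e_C.
By symmetry e_C = e_N; substituting into the reaction function, 1.5e_N = 105 and e_N = 70.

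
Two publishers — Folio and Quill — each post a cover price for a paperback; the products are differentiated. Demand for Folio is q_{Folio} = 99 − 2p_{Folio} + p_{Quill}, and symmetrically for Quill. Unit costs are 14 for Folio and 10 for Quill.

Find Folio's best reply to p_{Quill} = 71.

Folio's profit: π = (p_{Folio} − 14)(99 − 2p_{Folio} + p_{Quill}).
∂π/∂p_{Folio} = 127 − 4p_{Folio} + p_{Quill} = 0 ⇒ p_{Folio} = 31.75 + 0.25p_{Quill}.
At p_{Quill} = 71: p_{Folio} = 31.75 + 0.25·71 = 49.5.

49.5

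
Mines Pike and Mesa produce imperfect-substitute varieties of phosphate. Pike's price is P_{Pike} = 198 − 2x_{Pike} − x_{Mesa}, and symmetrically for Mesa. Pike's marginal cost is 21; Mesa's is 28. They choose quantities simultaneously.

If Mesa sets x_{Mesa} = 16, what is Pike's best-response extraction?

Mine Pike's profit: π = x_{Pike}(198 − 2x_{Pike} − x_{Mesa}) − 21x_{Pike}.
∂π/∂x_{Pike} = 177 − 4x_{Pike} − x_{Mesa} = 0 ⇒ x_{Pike} = 44.25 − 0.25x_{Mesa}.
At x_{Mesa} = 16: x_{Pike} = 44.25 − 0.25·16 = 40.25.

40.25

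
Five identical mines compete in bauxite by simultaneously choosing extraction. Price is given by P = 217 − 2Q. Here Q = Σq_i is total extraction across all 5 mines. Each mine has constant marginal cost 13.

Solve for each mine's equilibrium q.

17

A representative mine's profit is π_i = q_i(217 − 2Q) − 13q_i, with Q = q_i + Σ_{j≠i} q_j.
First-order condition: 204 − 4q_i − 2Σ_{j≠i} q_j = 0.
In a symmetric equilibrium every mine chooses the same q, so Σ_{j≠i} q_j = 4q. The condition becomes 204 − 12q = 0, giving q = 204/12 = 17.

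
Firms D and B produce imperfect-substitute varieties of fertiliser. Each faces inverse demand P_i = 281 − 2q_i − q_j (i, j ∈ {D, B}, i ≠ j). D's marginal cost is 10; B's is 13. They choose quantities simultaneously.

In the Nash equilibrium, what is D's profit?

5918.72

Firm D's profit: π = q_D(281 − 2q_D − q_B) − 10q_D.
∂π/∂q_D = 271 − 4q_D − q_B = 0 ⇒ q_D = 67.75 − 0.25q_B.
Similarly q_B = 67 − 0.25q_D.
Substituting the second reaction function into the first: q_D = 67.75 − 0.25(67 − 0.25q_D), which gives 0.9375q_D = 51 ⇒ q_D = 54.4.
Then q_B = 67 − 0.25·54.4 = 53.4.
P_D = 281 − 2·54.4 − 53.4 = 118.8.
Profit = (118.8 − 10)·54.4 = 5918.72.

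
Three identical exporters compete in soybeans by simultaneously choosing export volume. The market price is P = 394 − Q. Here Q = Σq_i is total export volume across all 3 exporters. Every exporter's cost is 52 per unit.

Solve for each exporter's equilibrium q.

A representative exporter's profit is π_i = q_i(394 − Q) − 52q_i, with Q = q_i + Σ_{j≠i} q_j.
First-order condition: 342 − 2q_i − Σ_{j≠i} q_j = 0.
With identical exporters, set every q_j = q: then 342 − 2q − 2q = 0, i.e. q = 342/4 = 85.5.

85.5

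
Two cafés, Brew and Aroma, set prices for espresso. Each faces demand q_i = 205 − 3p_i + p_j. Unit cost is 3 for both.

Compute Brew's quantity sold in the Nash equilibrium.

Brew's profit: π = (p_{Brew} − 3)(205 − 3p_{Brew} + p_{Aroma}).
∂π/∂p_{Brew} = 214 − 6p_{Brew} + p_{Aroma} = 0 ⇒ p_{Brew} = 107/3 + (1/6)p_{Aroma}.
By symmetry p_{Aroma} = p_{Brew}; substituting into the reaction function, (5/6)p_{Brew} = 107/3 and p_{Brew} = 42.8.
q_{Brew} = 205 − 3·42.8 + 42.8 = 119.4.

119.4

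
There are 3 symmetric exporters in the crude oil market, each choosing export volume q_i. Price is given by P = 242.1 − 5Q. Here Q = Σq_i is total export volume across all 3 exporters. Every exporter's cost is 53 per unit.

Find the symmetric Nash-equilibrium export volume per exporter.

A representative exporter's profit is π_i = q_i(242.1 − 5Q) − 53q_i, with Q = q_i + Σ_{j≠i} q_j.
First-order condition: 189.1 − 10q_i − 5Σ_{j≠i} q_j = 0.
With identical exporters, set every q_j = q: then 189.1 − 10q − 10q = 0, i.e. q = 189.1/20 = 9.455.

9.455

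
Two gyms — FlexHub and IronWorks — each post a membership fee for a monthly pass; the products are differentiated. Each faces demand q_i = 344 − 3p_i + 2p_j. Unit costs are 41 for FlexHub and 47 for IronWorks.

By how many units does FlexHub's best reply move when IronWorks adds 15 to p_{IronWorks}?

FlexHub's profit: π = (p_{FlexHub} − 41)(344 − 3p_{FlexHub} + 2p_{IronWorks}).
∂π/∂p_{FlexHub} = 467 − 6p_{FlexHub} + 2p_{IronWorks} = 0 ⇒ p_{FlexHub} = 467/6 + (1/3)p_{IronWorks}.
The reaction-function slope is 1/3, so a 15-unit rise in p_{IronWorks} moves p_{FlexHub} by 1/3 × 15 = 5. FlexHub's best response rises — the actions are strategic complements.

5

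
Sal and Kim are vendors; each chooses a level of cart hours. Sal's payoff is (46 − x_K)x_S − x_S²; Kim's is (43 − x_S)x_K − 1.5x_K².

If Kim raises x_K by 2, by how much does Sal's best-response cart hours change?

-1

Expanding Sal's payoff: 46x_S − x_Kx_S − x_S².
∂π/∂x_S = 46 − x_K − 2x_S = 0, so x_S = 23 − 0.5x_K.
The reaction-function slope is −0.5, so a 2-unit rise in x_K moves x_S by −0.5 × 2 = −1. Sal's best response falls — the actions are strategic substitutes.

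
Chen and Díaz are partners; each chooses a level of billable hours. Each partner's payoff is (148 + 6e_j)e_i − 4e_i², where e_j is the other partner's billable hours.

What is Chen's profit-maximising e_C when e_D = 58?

Chen's payoff is (148 + 6e_D)e_C − 4e_C².
∂π/∂e_C = 148 + 6e_D − 8e_C = 0, so e_C = 18.5 + 0.75e_D.
At e_D = 58: e_C = 18.5 + 0.75·58 = 62.

62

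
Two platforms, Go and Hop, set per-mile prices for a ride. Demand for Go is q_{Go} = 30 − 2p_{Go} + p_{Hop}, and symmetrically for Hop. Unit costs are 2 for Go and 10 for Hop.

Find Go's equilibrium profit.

216.32

Go's profit: π = (p_{Go} − 2)(30 − 2p_{Go} + p_{Hop}).
∂π/∂p_{Go} = 34 − 4p_{Go} + p_{Hop} = 0 ⇒ p_{Go} = 8.5 + 0.25p_{Hop}.
Similarly p_{Hop} = 12.5 + 0.25p_{Go}.
Substituting the second reaction function into the first: p_{Go} = 8.5 + 0.25(12.5 + 0.25p_{Go}), which gives 0.9375p_{Go} = 11.625 ⇒ p_{Go} = 12.4.
Then p_{Hop} = 12.5 + 0.25·12.4 = 15.6.
q_{Go} = 30 − 2·12.4 + 15.6 = 20.8.
Profit = (12.4 − 2)·20.8 = 216.32.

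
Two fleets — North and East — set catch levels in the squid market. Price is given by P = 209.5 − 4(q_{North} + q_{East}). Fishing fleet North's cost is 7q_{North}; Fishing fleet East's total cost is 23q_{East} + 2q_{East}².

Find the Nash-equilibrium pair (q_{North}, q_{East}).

Fishing fleet North's profit: π = q_{North}(209.5 − 4(q_{North} + q_{East})) − 7q_{North}.
∂π/∂q_{North} = 202.5 − 8q_{North} − 4q_{East} = 0, so q_{North} = 25.3125 − 0.5q_{East}.
For East: ∂π/∂q_{East} = 186.5 − 12q_{East} − 4q_{North} = 0 ⇒ q_{East} = 373/24 − (1/3)q_{North}.
Substituting the second reaction function into the first: q_{North} = 25.3125 − 0.5(373/24 − (1/3)q_{North}), which gives (5/6)q_{North} = 421/24 ⇒ q_{North} = 21.05.
Then q_{East} = 373/24 − (1/3)·21.05 = 8.525.

21.05, 8.525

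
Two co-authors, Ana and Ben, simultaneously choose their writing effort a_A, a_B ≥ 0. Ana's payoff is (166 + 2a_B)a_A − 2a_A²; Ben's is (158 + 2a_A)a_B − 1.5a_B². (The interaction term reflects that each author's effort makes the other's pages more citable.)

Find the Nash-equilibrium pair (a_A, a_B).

Expanding Ana's payoff: 166a_A + 2a_Ba_A − 2a_A².
∂π/∂a_A = 166 + 2a_B − 4a_A = 0, so a_A = 41.5 + 0.5a_B.
Likewise for Ben: a_B = 158/3 + (2/3)a_A.
Plugging a_B into Ana's best response: a_A = 41.5 + 0.5(158/3 + (2/3)a_A) ⇒ (2/3)a_A = 407/6, so a_A = 101.75.
Then a_B = 158/3 + (2/3)·101.75 = 120.5.

101.75, 120.5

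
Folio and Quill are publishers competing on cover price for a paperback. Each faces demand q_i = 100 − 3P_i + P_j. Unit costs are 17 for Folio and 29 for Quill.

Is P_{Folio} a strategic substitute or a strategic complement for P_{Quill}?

strategic complements

Folio's profit: π = (P_{Folio} − 17)(100 − 3P_{Folio} + P_{Quill}).
∂π/∂P_{Folio} = 151 − 6P_{Folio} + P_{Quill} = 0 ⇒ P_{Folio} = 151/6 + (1/6)P_{Quill}.
The best-response slope dP_{Folio}/dP_{Quill} = 1/6 > 0: the reaction function is upward-sloping, so the choices are strategic complements.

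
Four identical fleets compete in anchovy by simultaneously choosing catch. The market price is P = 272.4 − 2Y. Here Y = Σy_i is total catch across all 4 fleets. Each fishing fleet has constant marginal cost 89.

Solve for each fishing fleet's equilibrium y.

18.34

A representative fishing fleet's profit is π_i = y_i(272.4 − 2Y) − 89y_i, with Y = y_i + Σ_{j≠i} y_j.
First-order condition: 183.4 − 4y_i − 2Σ_{j≠i} y_j = 0.
In a symmetric equilibrium every fishing fleet chooses the same y, so Σ_{j≠i} y_j = 3y. The condition becomes 183.4 − 10y = 0, giving y = 183.4/10 = 18.34.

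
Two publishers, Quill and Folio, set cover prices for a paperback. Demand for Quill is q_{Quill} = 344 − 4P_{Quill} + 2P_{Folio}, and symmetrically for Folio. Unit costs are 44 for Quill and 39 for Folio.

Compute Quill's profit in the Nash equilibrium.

Quill's profit: π = (P_{Quill} − 44)(344 − 4P_{Quill} + 2P_{Folio}).
∂π/∂P_{Quill} = 520 − 8P_{Quill} + 2P_{Folio} = 0 ⇒ P_{Quill} = 65 + 0.25P_{Folio}.
Similarly P_{Folio} = 62.5 + 0.25P_{Quill}.
Substituting the second reaction function into the first: P_{Quill} = 65 + 0.25(62.5 + 0.25P_{Quill}), which gives 0.9375P_{Quill} = 80.625 ⇒ P_{Quill} = 86.
Then P_{Folio} = 62.5 + 0.25·86 = 84.
q_{Quill} = 344 − 4·86 + 2·84 = 168.
Profit = (86 − 44)·168 = 7056.

7056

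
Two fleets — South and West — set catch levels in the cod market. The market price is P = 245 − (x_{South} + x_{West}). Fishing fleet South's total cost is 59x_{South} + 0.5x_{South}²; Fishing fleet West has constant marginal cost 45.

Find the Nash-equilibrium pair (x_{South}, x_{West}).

Fishing fleet South's profit: π = x_{South}(245 − (x_{South} + x_{West})) − 59x_{South} − 0.5x_{South}².
∂π/∂x_{South} = 186 − 3x_{South} − x_{West} = 0, so x_{South} = 62 − (1/3)x_{West}.
For West: ∂π/∂x_{West} = 200 − 2x_{West} − x_{South} = 0 ⇒ x_{West} = 100 − 0.5x_{South}.
Substituting the second reaction function into the first: x_{South} = 62 − (1/3)(100 − 0.5x_{South}), which gives (5/6)x_{South} = 86/3 ⇒ x_{South} = 34.4.
Then x_{West} = 100 − 0.5·34.4 = 82.8.

34.4, 82.8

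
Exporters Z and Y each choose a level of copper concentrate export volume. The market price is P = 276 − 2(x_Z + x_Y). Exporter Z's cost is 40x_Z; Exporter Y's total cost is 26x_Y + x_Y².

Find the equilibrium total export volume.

72.2

Exporter Z's profit: π = x_Z(276 − 2(x_Z + x_Y)) − 40x_Z.
∂π/∂x_Z = 236 − 4x_Z − 2x_Y = 0, so x_Z = 59 − 0.5x_Y.
For Y: ∂π/∂x_Y = 250 − 6x_Y − 2x_Z = 0 ⇒ x_Y = 125/3 − (1/3)x_Z.
Substituting the second reaction function into the first: x_Z = 59 − 0.5(125/3 − (1/3)x_Z), which gives (5/6)x_Z = 229/6 ⇒ x_Z = 45.8.
Then x_Y = 125/3 − (1/3)·45.8 = 26.4.
Total export volume: 45.8 + 26.4 = 72.2.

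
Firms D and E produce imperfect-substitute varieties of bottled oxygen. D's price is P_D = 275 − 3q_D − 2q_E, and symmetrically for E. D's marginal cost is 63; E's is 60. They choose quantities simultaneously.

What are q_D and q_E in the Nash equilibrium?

26.3125, 27.0625

Firm D's profit: π = q_D(275 − 3q_D − 2q_E) − 63q_D.
∂π/∂q_D = 212 − 6q_D − 2q_E = 0 ⇒ q_D = 106/3 − (1/3)q_E.
Similarly q_E = 215/6 − (1/3)q_D.
Solving the two reaction functions simultaneously: (1 − (−1/3)(−1/3))q_D = 106/3 − (1/3)·(215/6), so (8/9)q_D = 421/18 and q_D = 26.3125.
Then q_E = 215/6 − (1/3)·26.3125 = 27.0625.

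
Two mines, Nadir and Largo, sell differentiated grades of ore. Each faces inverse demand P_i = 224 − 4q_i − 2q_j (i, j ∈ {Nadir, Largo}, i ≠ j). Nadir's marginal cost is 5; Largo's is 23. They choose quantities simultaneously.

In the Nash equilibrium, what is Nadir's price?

95

Mine Nadir's profit: π = q_{Nadir}(224 − 4q_{Nadir} − 2q_{Largo}) − 5q_{Nadir}.
∂π/∂q_{Nadir} = 219 − 8q_{Nadir} − 2q_{Largo} = 0 ⇒ q_{Nadir} = 27.375 − 0.25q_{Largo}.
Similarly q_{Largo} = 25.125 − 0.25q_{Nadir}.
Substituting the second reaction function into the first: q_{Nadir} = 27.375 − 0.25(25.125 − 0.25q_{Nadir}), which gives 0.9375q_{Nadir} = 675/32 ⇒ q_{Nadir} = 22.5.
Then q_{Largo} = 25.125 − 0.25·22.5 = 19.5.
P_{Nadir} = 224 − 4·22.5 − 2·19.5 = 95.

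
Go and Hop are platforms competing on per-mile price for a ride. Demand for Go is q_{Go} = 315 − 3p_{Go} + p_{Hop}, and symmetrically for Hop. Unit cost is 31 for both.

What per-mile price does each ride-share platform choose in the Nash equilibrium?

Go's profit: π = (p_{Go} − 31)(315 − 3p_{Go} + p_{Hop}).
∂π/∂p_{Go} = 408 − 6p_{Go} + p_{Hop} = 0 ⇒ p_{Go} = 68 + (1/6)p_{Hop}.
Setting p_{Go} = p_{Hop} in the reaction function: p_{Go} = 68 + (1/6)p_{Go}, so p_{Go} = 68 / (5/6) = 81.6.

81.6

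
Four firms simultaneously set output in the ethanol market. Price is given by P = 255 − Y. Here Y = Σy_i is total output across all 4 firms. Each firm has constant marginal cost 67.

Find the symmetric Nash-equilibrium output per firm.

A representative firm's profit is π_i = y_i(255 − Y) − 67y_i, with Y = y_i + Σ_{j≠i} y_j.
First-order condition: 188 − 2y_i − Σ_{j≠i} y_j = 0.
In a symmetric equilibrium every firm chooses the same y, so Σ_{j≠i} y_j = 3y. The condition becomes 188 − 5y = 0, giving y = 188/5 = 37.6.

37.6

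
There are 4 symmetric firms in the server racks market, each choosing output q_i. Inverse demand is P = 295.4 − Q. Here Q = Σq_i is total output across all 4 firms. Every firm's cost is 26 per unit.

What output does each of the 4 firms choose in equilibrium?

53.88

A representative firm's profit is π_i = q_i(295.4 − Q) − 26q_i, with Q = q_i + Σ_{j≠i} q_j.
First-order condition: 269.4 − 2q_i − Σ_{j≠i} q_j = 0.
With identical firms, set every q_j = q: then 269.4 − 2q − 3q = 0, i.e. q = 269.4/5 = 53.88.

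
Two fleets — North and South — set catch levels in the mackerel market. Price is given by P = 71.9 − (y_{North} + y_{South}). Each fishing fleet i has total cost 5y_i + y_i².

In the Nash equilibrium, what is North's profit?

Fishing fleet North's profit: π = y_{North}(71.9 − (y_{North} + y_{South})) − 5y_{North} − y_{North}².
∂π/∂y_{North} = 66.9 − 4y_{North} − y_{South} = 0, so y_{North} = 16.725 − 0.25y_{South}.
The game is symmetric, so in equilibrium y_{South} = y_{North}: the reaction function gives 1.25y_{North} = 16.725, hence y_{North} = 13.38.
Price P = 71.9 − 26.76 = 45.14.
North's profit: (45.14 − 5)·13.38 − (13.38)² = 358.0488.

358.0488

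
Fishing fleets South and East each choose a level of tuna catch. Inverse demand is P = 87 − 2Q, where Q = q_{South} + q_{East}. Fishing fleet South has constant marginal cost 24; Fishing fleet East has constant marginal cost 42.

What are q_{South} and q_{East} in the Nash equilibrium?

13.5, 4.5

Fishing fleet South's profit: π = q_{South}(87 − 2(q_{South} + q_{East})) − 24q_{South}.
∂π/∂q_{South} = 63 − 4q_{South} − 2q_{East} = 0, so q_{South} = 15.75 − 0.5q_{East}.
By the same steps for East: q_{East} = 11.25 − 0.5q_{South}.
Plugging q_{East} into South's best response: q_{South} = 15.75 − 0.5(11.25 − 0.5q_{South}) ⇒ 0.75q_{South} = 10.125, so q_{South} = 13.5.
Then q_{East} = 11.25 − 0.5·13.5 = 4.5.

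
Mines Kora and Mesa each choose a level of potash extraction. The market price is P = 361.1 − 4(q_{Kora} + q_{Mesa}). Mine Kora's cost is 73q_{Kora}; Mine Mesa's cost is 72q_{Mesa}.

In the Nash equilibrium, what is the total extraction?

Mine Kora's profit: π = q_{Kora}(361.1 − 4(q_{Kora} + q_{Mesa})) − 73q_{Kora}.
∂π/∂q_{Kora} = 288.1 − 8q_{Kora} − 4q_{Mesa} = 0, so q_{Kora} = 36.0125 − 0.5q_{Mesa}.
By the same steps for Mesa: q_{Mesa} = 36.1375 − 0.5q_{Kora}.
Solving the two reaction functions simultaneously: (1 − (−0.5)(−0.5))q_{Kora} = 36.0125 − 0.5·36.1375, so 0.75q_{Kora} = 2871/160 and q_{Kora} = 23.925.
Then q_{Mesa} = 36.1375 − 0.5·23.925 = 24.175.
Total extraction: 23.925 + 24.175 = 48.1.

48.1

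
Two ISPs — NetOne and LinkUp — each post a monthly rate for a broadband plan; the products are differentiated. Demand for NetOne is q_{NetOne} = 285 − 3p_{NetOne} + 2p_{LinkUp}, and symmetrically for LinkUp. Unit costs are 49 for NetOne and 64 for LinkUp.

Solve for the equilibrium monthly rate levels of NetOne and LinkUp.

110.8125, 116.4375

NetOne's profit: π = (p_{NetOne} − 49)(285 − 3p_{NetOne} + 2p_{LinkUp}).
∂π/∂p_{NetOne} = 432 − 6p_{NetOne} + 2p_{LinkUp} = 0 ⇒ p_{NetOne} = 72 + (1/3)p_{LinkUp}.
Similarly p_{LinkUp} = 79.5 + (1/3)p_{NetOne}.
Plugging p_{LinkUp} into NetOne's best response: p_{NetOne} = 72 + (1/3)(79.5 + (1/3)p_{NetOne}) ⇒ (8/9)p_{NetOne} = 98.5, so p_{NetOne} = 110.8125.
Then p_{LinkUp} = 79.5 + (1/3)·110.8125 = 116.4375.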